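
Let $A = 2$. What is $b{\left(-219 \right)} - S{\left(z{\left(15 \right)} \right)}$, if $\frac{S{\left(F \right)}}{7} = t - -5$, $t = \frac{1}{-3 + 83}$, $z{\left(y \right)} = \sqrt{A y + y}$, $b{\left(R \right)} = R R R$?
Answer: $- \frac{840279527}{80} \approx -1.0503 \cdot 10^{7}$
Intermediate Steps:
$b{\left(R \right)} = R^{3}$ ($b{\left(R \right)} = R^{2} R = R^{3}$)
$z{\left(y \right)} = \sqrt{3} \sqrt{y}$ ($z{\left(y \right)} = \sqrt{2 y + y} = \sqrt{3 y} = \sqrt{3} \sqrt{y}$)
$t = \frac{1}{80} \approx 0.0125$
$S{\left(F \right)} = \frac{2807}{80}$ ($S{\left(F \right)} = 7 \left(\frac{1}{80} - -5\right) = 7 \left(\frac{1}{80} + 5\right) = 7 \cdot \frac{401}{80} = \frac{2807}{80}$)
$b{\left(-219 \right)} - S{\left(z{\left(15 \right)} \right)} = \left(-219\right)^{3} - \frac{2807}{80} = -10503459 - \frac{2807}{80} = - \frac{840279527}{80}$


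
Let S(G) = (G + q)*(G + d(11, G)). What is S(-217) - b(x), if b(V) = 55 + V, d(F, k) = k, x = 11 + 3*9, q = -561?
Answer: 337559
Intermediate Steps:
x = 38 (x = 11 + 27 = 38)
S(G) = 2*G*(-561 + G) (S(G) = (G - 561)*(G + G) = (-561 + G)*(2*G) = 2*G*(-561 + G))
S(-217) - b(x) = 2*(-217)*(-561 - 217) - (55 + 38) = 2*(-217)*(-778) - 1*93 = 337652 - 93 = 337559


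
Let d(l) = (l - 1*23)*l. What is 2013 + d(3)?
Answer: 1953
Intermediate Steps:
d(l) = l*(-23 + l) (d(l) = (l - 23)*l = (-23 + l)*l = l*(-23 + l))
2013 + d(3) = 2013 + 3*(-23 + 3) = 2013 + 3*(-20) = 2013 - 60 = 1953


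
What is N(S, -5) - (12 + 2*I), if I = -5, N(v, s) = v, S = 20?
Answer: 18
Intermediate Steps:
N(S, -5) - (12 + 2*I) = 20 - (12 + 2*(-5)) = 20 - (12 - 10) = 20 - 1*2 = 20 - 2 = 18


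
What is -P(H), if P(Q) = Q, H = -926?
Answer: 926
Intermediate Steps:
-P(H) = -1*(-926) = 926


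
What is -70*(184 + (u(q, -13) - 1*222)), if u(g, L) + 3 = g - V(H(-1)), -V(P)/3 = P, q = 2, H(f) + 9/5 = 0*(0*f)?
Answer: 3108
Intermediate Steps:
H(f) = -9/5 (H(f) = -9/5 + 0*(0*f) = -9/5 + 0*0 = -9/5 + 0 = -9/5)
V(P) = -3*P
u(g, L) = -42/5 + g (u(g, L) = -3 + (g - (-3)*(-9)/5) = -3 + (g - 1*27/5) = -3 + (g - 27/5) = -3 + (-27/5 + g) = -42/5 + g)
-70*(184 + (u(q, -13) - 1*222)) = -70*(184 + ((-42/5 + 2) - 1*222)) = -70*(184 + (-32/5 - 222)) = -70*(184 - 1142/5) = -70*(-222/5) = 3108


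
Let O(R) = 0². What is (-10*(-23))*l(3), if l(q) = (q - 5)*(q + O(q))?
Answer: -1380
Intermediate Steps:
O(R) = 0
l(q) = q*(-5 + q) (l(q) = (q - 5)*(q + 0) = (-5 + q)*q = q*(-5 + q))
(-10*(-23))*l(3) = (-10*(-23))*(3*(-5 + 3)) = 230*(3*(-2)) = 230*(-6) = -1380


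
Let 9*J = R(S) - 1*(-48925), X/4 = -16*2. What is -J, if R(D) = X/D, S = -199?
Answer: -3245401/597 ≈ -5436.2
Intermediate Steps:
X = -128 (X = 4*(-16*2) = 4*(-32) = -128)
R(D) = -128/D
J = 3245401/597 (J = (-128/(-199) - 1*(-48925))/9 = (-128*(-1/199) + 48925)/9 = (128/199 + 48925)/9 = (⅑)*(9736203/199) = 3245401/597 ≈ 5436.2)
-J = -1*3245401/597 = -3245401/597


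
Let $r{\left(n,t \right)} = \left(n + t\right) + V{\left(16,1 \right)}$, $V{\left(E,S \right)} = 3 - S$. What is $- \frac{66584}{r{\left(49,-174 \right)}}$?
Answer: $\frac{1624}{3} \approx 541.33$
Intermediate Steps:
$r{\left(n,t \right)} = 2 + n + t$ ($r{\left(n,t \right)} = \left(n + t\right) + \left(3 - 1\right) = \left(n + t\right) + 2 = 2 + n + t$)
$- \frac{66584}{r{\left(49,-174 \right)}} = - \frac{66584}{2 + 49 - 174} = - \frac{66584}{-123} = \left(-66584\right) \left(- \frac{1}{123}\right) = \frac{1624}{3}$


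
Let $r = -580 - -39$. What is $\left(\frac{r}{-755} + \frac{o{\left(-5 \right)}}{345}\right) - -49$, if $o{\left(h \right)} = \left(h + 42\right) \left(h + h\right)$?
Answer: $\frac{2534114}{52095} \approx 48.644$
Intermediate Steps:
$r = -541$ ($r = -580 + 39 = -541$)
$o{\left(h \right)} = 2 h \left(42 + h\right)$ ($o{\left(h \right)} = \left(42 + h\right) 2 h = 2 h \left(42 + h\right)$)
$\left(\frac{r}{-755} + \frac{o{\left(-5 \right)}}{345}\right) - -49 = \left(- \frac{541}{-755} + \frac{2 \left(-5\right) \left(42 - 5\right)}{345}\right) - -49 = \left(\left(-541\right) \left(- \frac{1}{755}\right) + 2 \left(-5\right) 37 \cdot \frac{1}{345}\right) + 49 = \left(\frac{541}{755} - \frac{74}{69}\right) + 49 = - \frac{18541}{52095} + 49 = \frac{2534114}{52095}$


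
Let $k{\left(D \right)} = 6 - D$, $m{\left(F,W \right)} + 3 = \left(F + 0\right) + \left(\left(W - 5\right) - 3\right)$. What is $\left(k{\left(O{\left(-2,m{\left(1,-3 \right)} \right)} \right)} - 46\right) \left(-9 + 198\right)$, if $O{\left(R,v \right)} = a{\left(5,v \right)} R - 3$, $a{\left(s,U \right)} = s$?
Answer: $-5103$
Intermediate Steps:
$m{\left(F,W \right)} = -11 + F + W$ ($m{\left(F,W \right)} = -3 + \left(\left(F + 0\right) + \left(\left(W - 5\right) - 3\right)\right) = -3 + \left(F + \left(\left(-5 + W\right) - 3\right)\right) = -3 + \left(F + \left(-8 + W\right)\right) = -3 + \left(-8 + F + W\right) = -11 + F + W$)
$O{\left(R,v \right)} = -3 + 5 R$ ($O{\left(R,v \right)} = 5 R - 3 = -3 + 5 R$)
$\left(k{\left(O{\left(-2,m{\left(1,-3 \right)} \right)} \right)} - 46\right) \left(-9 + 198\right) = \left(\left(6 - \left(-3 + 5 \left(-2\right)\right)\right) - 46\right) \left(-9 + 198\right) = \left(\left(6 - \left(-3 - 10\right)\right) - 46\right) 189 = \left(\left(6 - -13\right) - 46\right) 189 = \left(\left(6 + 13\right) - 46\right) 189 = \left(19 - 46\right) 189 = \left(-27\right) 189 = -5103$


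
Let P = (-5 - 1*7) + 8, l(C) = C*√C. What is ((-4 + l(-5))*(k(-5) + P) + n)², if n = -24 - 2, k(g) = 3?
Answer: 359 - 220*I*√5 ≈ 359.0 - 491.94*I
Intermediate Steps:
l(C) = C^(3/2)
P = -4 (P = (-5 - 7) + 8 = -12 + 8 = -4)
n = -26
((-4 + l(-5))*(k(-5) + P) + n)² = ((-4 + (-5)^(3/2))*(3 - 4) - 26)² = ((-4 - 5*I*√5)*(-1) - 26)² = ((4 + 5*I*√5) - 26)² = (-22 + 5*I*√5)²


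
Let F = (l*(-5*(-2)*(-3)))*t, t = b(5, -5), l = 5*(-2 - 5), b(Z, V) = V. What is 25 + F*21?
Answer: -110225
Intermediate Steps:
l = -35 (l = 5*(-7) = -35)
t = -5
F = -5250 (F = -35*(-5*(-2))*(-3)*(-5) = -350*(-3)*(-5) = -35*(-30)*(-5) = 1050*(-5) = -5250)
25 + F*21 = 25 - 5250*21 = 25 - 110250 = -110225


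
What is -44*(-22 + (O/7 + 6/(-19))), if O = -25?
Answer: 151492/133 ≈ 1139.0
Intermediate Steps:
-44*(-22 + (O/7 + 6/(-19))) = -44*(-22 + (-25/7 + 6/(-19))) = -44*(-22 + (-25*⅐ + 6*(-1/19))) = -44*(-22 + (-25/7 - 6/19)) = -44*(-22 - 517/133) = -44*(-3443/133) = 151492/133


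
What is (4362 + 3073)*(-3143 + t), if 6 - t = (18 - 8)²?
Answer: -24067095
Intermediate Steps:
t = -94 (t = 6 - (18 - 8)² = 6 - 1*10² = 6 - 1*100 = 6 - 100 = -94)
(4362 + 3073)*(-3143 + t) = (4362 + 3073)*(-3143 - 94) = 7435*(-3237) = -24067095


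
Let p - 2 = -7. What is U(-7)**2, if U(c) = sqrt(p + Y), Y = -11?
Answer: -16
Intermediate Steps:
p = -5 (p = 2 - 7 = -5)
U(c) = 4*I (U(c) = sqrt(-5 - 11) = sqrt(-16) = 4*I)
U(-7)**2 = (4*I)**2 = -16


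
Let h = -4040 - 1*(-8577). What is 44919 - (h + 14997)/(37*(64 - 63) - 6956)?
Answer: 310814095/6919 ≈ 44922.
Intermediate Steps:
h = 4537 (h = -4040 + 8577 = 4537)
44919 - (h + 14997)/(37*(64 - 63) - 6956) = 44919 - (4537 + 14997)/(37*(64 - 63) - 6956) = 44919 - 19534/(37*1 - 6956) = 44919 - 19534/(37 - 6956) = 44919 - 19534/(-6919) = 44919 - 19534*(-1)/6919 = 44919 - 1*(-19534/6919) = 44919 + 19534/6919 = 310814095/6919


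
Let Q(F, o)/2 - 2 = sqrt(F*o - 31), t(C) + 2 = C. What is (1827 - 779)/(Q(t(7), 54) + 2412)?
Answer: 632992/1459025 - 524*sqrt(239)/1459025 ≈ 0.42829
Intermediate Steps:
t(C) = -2 + C
Q(F, o) = 4 + 2*sqrt(-31 + F*o) (Q(F, o) = 4 + 2*sqrt(F*o - 31) = 4 + 2*sqrt(-31 + F*o))
(1827 - 779)/(Q(t(7), 54) + 2412) = (1827 - 779)/((4 + 2*sqrt(-31 + (-2 + 7)*54)) + 2412) = 1048/((4 + 2*sqrt(-31 + 5*54)) + 2412) = 1048/((4 + 2*sqrt(-31 + 270)) + 2412) = 1048/((4 + 2*sqrt(239)) + 2412) = 1048/(2416 + 2*sqrt(239))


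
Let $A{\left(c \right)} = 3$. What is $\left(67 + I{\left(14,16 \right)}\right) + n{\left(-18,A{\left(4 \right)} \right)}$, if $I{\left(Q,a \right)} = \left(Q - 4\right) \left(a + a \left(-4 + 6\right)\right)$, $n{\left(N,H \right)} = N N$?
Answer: $871$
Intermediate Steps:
$n{\left(N,H \right)} = N^{2}$
$I{\left(Q,a \right)} = 3 a \left(-4 + Q\right)$ ($I{\left(Q,a \right)} = \left(-4 + Q\right) \left(a + a 2\right) = \left(-4 + Q\right) \left(a + 2 a\right) = \left(-4 + Q\right) 3 a = 3 a \left(-4 + Q\right)$)
$\left(67 + I{\left(14,16 \right)}\right) + n{\left(-18,A{\left(4 \right)} \right)} = \left(67 + 3 \cdot 16 \left(-4 + 14\right)\right) + \left(-18\right)^{2} = \left(67 + 3 \cdot 16 \cdot 10\right) + 324 = \left(67 + 480\right) + 324 = 547 + 324 = 871$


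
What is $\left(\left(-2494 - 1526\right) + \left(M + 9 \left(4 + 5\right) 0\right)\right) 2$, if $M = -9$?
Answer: $-8058$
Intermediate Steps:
$\left(\left(-2494 - 1526\right) + \left(M + 9 \left(4 + 5\right) 0\right)\right) 2 = \left(\left(-2494 - 1526\right) - \left(9 - 9 \left(4 + 5\right) 0\right)\right) 2 = \left(-4020 - \left(9 - 9 \cdot 9 \cdot 0\right)\right) 2 = \left(-4020 + \left(-9 + 9 \cdot 0\right)\right) 2 = \left(-4020 + \left(-9 + 0\right)\right) 2 = \left(-4020 - 9\right) 2 = \left(-4029\right) 2 = -8058$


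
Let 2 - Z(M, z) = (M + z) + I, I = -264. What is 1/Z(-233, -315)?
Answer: 1/814 ≈ 0.0012285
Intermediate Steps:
Z(M, z) = 266 - M - z (Z(M, z) = 2 - ((M + z) - 264) = 2 - (-264 + M + z) = 2 + (264 - M - z) = 266 - M - z)
1/Z(-233, -315) = 1/(266 - 1*(-233) - 1*(-315)) = 1/(266 + 233 + 315) = 1/814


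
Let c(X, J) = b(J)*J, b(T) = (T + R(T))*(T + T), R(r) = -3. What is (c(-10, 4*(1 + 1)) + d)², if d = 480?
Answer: 1254400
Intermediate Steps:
b(T) = 2*T*(-3 + T) (b(T) = (T - 3)*(T + T) = (-3 + T)*(2*T) = 2*T*(-3 + T))
c(X, J) = 2*J²*(-3 + J) (c(X, J) = (2*J*(-3 + J))*J = 2*J²*(-3 + J))
(c(-10, 4*(1 + 1)) + d)² = (2*(4*(1 + 1))²*(-3 + 4*(1 + 1)) + 480)² = (2*(4*2)²*(-3 + 4*2) + 480)² = (2*8²*(-3 + 8) + 480)² = (2*64*5 + 480)² = (640 + 480)² = 1120² = 1254400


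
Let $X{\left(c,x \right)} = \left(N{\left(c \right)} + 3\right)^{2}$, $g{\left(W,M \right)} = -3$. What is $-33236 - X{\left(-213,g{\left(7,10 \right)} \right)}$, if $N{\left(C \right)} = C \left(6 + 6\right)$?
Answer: $-6551045$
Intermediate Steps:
$N{\left(C \right)} = 12 C$ ($N{\left(C \right)} = C 12 = 12 C$)
$X{\left(c,x \right)} = \left(3 + 12 c\right)^{2}$ ($X{\left(c,x \right)} = \left(12 c + 3\right)^{2} = \left(3 + 12 c\right)^{2}$)
$-33236 - X{\left(-213,g{\left(7,10 \right)} \right)} = -33236 - 9 \left(1 + 4 \left(-213\right)\right)^{2} = -33236 - 9 \left(1 - 852\right)^{2} = -33236 - 9 \left(-851\right)^{2} = -33236 - 9 \cdot 724201 = -33236 - 6517809 = -6551045$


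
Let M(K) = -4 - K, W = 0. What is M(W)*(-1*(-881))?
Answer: -3524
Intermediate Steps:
M(W)*(-1*(-881)) = (-4 - 1*0)*(-1*(-881)) = (-4 + 0)*881 = -4*881 = -3524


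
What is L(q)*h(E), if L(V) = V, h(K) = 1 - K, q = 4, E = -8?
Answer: 36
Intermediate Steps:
L(q)*h(E) = 4*(1 - 1*(-8)) = 4*(1 + 8) = 4*9 = 36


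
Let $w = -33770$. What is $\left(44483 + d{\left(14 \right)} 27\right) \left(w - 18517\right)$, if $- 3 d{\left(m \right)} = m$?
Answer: $-2319294459$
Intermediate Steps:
$d{\left(m \right)} = - \frac{m}{3}$
$\left(44483 + d{\left(14 \right)} 27\right) \left(w - 18517\right) = \left(44483 + \left(- \frac{1}{3}\right) 14 \cdot 27\right) \left(-33770 - 18517\right) = \left(44483 - 126\right) \left(-52287\right) = 44357 \left(-52287\right) = -2319294459$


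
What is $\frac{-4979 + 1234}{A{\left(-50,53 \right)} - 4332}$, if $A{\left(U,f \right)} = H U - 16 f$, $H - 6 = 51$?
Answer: $\frac{749}{1606} \approx 0.46638$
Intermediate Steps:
$H = 57$ ($H = 6 + 51 = 57$)
$A{\left(U,f \right)} = - 16 f + 57 U$ ($A{\left(U,f \right)} = 57 U - 16 f = - 16 f + 57 U$)
$\frac{-4979 + 1234}{A{\left(-50,53 \right)} - 4332} = \frac{-4979 + 1234}{\left(\left(-16\right) 53 + 57 \left(-50\right)\right) - 4332} = - \frac{3745}{\left(-848 - 2850\right) - 4332} = - \frac{3745}{-3698 - 4332} = - \frac{3745}{-8030} = \left(-3745\right) \left(- \frac{1}{8030}\right) = \frac{749}{1606}$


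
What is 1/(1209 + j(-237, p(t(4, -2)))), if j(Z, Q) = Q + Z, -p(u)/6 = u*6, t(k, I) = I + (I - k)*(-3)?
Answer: 1/396 ≈ 0.0025253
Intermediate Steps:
t(k, I) = -2*I + 3*k (t(k, I) = I + (-3*I + 3*k) = -2*I + 3*k)
p(u) = -36*u (p(u) = -6*u*6 = -36*u)
1/(1209 + j(-237, p(t(4, -2)))) = 1/(1209 + (-36*(-2*(-2) + 3*4) - 237)) = 1/(1209 + (-36*(4 + 12) - 237)) = 1/(1209 + (-36*16 - 237)) = 1/(1209 + (-576 - 237)) = 1/(1209 - 813) = 1/396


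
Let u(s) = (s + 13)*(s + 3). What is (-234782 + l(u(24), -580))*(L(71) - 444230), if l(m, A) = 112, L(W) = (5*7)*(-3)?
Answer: 104272094450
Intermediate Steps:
u(s) = (3 + s)*(13 + s) (u(s) = (13 + s)*(3 + s) = (3 + s)*(13 + s))
L(W) = -105 (L(W) = 35*(-3) = -105)
(-234782 + l(u(24), -580))*(L(71) - 444230) = (-234782 + 112)*(-105 - 444230) = -234670*(-444335) = 104272094450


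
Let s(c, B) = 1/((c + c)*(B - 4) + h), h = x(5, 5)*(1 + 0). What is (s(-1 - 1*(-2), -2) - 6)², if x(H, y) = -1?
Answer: 6241/169 ≈ 36.929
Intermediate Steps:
h = -1 (h = -(1 + 0) = -1*1 = -1)
s(c, B) = 1/(-1 + 2*c*(-4 + B)) (s(c, B) = 1/((c + c)*(B - 4) - 1) = 1/((2*c)*(-4 + B) - 1) = 1/(2*c*(-4 + B) - 1) = 1/(-1 + 2*c*(-4 + B)))
(s(-1 - 1*(-2), -2) - 6)² = (1/(-1 - 8*(-1 - 1*(-2)) + 2*(-2)*(-1 - 1*(-2))) - 6)² = (1/(-1 - 8*(-1 + 2) + 2*(-2)*(-1 + 2)) - 6)² = (1/(-1 - 8*1 + 2*(-2)*1) - 6)² = (1/(-1 - 8 - 4) - 6)² = (1/(-13) - 6)² = (-1/13 - 6)² = (-79/13)² = 6241/169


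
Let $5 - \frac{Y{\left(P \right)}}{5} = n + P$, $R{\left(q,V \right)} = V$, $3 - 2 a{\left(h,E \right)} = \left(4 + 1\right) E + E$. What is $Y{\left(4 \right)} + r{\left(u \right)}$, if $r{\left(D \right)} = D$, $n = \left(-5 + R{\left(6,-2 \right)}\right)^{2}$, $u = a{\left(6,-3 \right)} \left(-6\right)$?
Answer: $-303$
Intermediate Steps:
$a{\left(h,E \right)} = \frac{3}{2} - 3 E$ ($a{\left(h,E \right)} = \frac{3}{2} - \frac{\left(4 + 1\right) E + E}{2} = \frac{3}{2} - \frac{5 E + E}{2} = \frac{3}{2} - \frac{6 E}{2} = \frac{3}{2} - 3 E$)
$u = -63$ ($u = \left(\frac{3}{2} - -9\right) \left(-6\right) = \left(\frac{3}{2} + 9\right) \left(-6\right) = \frac{21}{2} \left(-6\right) = -63$)
$n = 49$ ($n = \left(-5 - 2\right)^{2} = \left(-7\right)^{2} = 49$)
$Y{\left(P \right)} = -220 - 5 P$ ($Y{\left(P \right)} = 25 - 5 \left(49 + P\right) = 25 - \left(245 + 5 P\right) = -220 - 5 P$)
$Y{\left(4 \right)} + r{\left(u \right)} = \left(-220 - 20\right) - 63 = -240 - 63 = -303$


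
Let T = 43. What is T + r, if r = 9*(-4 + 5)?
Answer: 52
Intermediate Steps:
r = 9 (r = 9*1 = 9)
T + r = 43 + 9 = 52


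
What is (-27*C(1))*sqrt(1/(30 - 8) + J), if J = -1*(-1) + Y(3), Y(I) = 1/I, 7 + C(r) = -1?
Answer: 36*sqrt(6006)/11 ≈ 253.63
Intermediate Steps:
C(r) = -8 (C(r) = -7 - 1 = -8)
Y(I) = 1/I
J = 4/3 (J = -1*(-1) + 1/3 = 1 + 1/3 = 4/3 ≈ 1.3333)
(-27*C(1))*sqrt(1/(30 - 8) + J) = (-27*(-8))*sqrt(1/(30 - 8) + 4/3) = 216*sqrt(1/22 + 4/3) = 216*sqrt(91/66) = 216*(sqrt(6006)/66) = 36*sqrt(6006)/11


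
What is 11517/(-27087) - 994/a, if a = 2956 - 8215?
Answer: -11214475/47483511 ≈ -0.23618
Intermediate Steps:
a = -5259
11517/(-27087) - 994/a = 11517/(-27087) - 994/(-5259) = 11517*(-1/27087) - 994*(-1/5259) = -3839/9029 + 994/5259 = -11214475/47483511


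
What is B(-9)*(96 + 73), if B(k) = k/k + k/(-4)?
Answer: 2197/4 ≈ 549.25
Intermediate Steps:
B(k) = 1 - k/4 (B(k) = 1 + k*(-1/4) = 1 - k/4)
B(-9)*(96 + 73) = (1 - 1/4*(-9))*(96 + 73) = (1 + 9/4)*169 = (13/4)*169 = 2197/4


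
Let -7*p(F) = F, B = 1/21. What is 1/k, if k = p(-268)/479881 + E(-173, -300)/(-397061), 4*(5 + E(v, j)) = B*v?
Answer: 16005530498244/1561517609 ≈ 10250.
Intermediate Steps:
B = 1/21 ≈ 0.047619
p(F) = -F/7
E(v, j) = -5 + v/84 (E(v, j) = -5 + (v/21)/4 = -5 + v/84)
k = 1561517609/16005530498244 (k = -⅐*(-268)/479881 + (-5 + (1/84)*(-173))/(-397061) = (268/7)*(1/479881) + (-5 - 173/84)*(-1/397061) = 268/3359167 - 593/84*(-1/397061) = 268/3359167 + 593/33353124 = 1561517609/16005530498244 ≈ 9.7561e-5)
1/k = 1/(1561517609/16005530498244) = 16005530498244/1561517609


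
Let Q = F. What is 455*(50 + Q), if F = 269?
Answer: 145145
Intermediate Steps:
Q = 269
455*(50 + Q) = 455*(50 + 269) = 455*319 = 145145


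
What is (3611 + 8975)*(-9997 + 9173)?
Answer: -10370864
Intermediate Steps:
(3611 + 8975)*(-9997 + 9173) = 12586*(-824) = -10370864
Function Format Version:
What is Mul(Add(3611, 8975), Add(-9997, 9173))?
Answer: -10370864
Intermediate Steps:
Mul(Add(3611, 8975), Add(-9997, 9173)) = Mul(12586, -824) = -10370864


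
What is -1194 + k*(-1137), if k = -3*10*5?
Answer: 169356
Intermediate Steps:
k = -150 (k = -30*5 = -150)
-1194 + k*(-1137) = -1194 - 150*(-1137) = -1194 + 170550 = 169356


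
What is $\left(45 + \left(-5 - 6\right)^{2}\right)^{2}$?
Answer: $27556$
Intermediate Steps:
$\left(45 + \left(-5 - 6\right)^{2}\right)^{2} = \left(45 + \left(-11\right)^{2}\right)^{2} = \left(45 + 121\right)^{2} = 166^{2} = 27556$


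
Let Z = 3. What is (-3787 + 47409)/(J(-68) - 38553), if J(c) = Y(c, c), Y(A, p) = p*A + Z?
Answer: -21811/16963 ≈ -1.2858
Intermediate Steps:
Y(A, p) = 3 + A*p (Y(A, p) = p*A + 3 = A*p + 3 = 3 + A*p)
J(c) = 3 + c**2 (J(c) = 3 + c*c = 3 + c**2)
(-3787 + 47409)/(J(-68) - 38553) = (-3787 + 47409)/((3 + (-68)**2) - 38553) = 43622/((3 + 4624) - 38553) = 43622/(4627 - 38553) = 43622/(-33926) = 43622*(-1/33926) = -21811/16963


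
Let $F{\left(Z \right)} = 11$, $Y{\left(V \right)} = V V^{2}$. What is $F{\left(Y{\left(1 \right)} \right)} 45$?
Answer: $495$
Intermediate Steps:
$Y{\left(V \right)} = V^{3}$
$F{\left(Y{\left(1 \right)} \right)} 45 = 11 \cdot 45 = 495$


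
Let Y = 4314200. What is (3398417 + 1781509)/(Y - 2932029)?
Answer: 5179926/1382171 ≈ 3.7477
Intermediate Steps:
(3398417 + 1781509)/(Y - 2932029) = (3398417 + 1781509)/(4314200 - 2932029) = 5179926/1382171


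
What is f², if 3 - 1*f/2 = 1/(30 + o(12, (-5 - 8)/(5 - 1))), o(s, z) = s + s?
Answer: 25921/729 ≈ 35.557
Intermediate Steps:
o(s, z) = 2*s
f = 161/27 (f = 6 - 2/(30 + 2*12) = 6 - 2/(30 + 24) = 6 - 2/54 = 6 - 2*1/54 = 6 - 1/27 = 161/27 ≈ 5.9630)
f² = (161/27)² = 25921/729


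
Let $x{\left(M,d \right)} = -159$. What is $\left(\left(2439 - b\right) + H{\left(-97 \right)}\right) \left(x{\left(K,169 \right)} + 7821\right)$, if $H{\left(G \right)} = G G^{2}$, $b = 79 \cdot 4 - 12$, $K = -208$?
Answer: $-6976542156$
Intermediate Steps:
$b = 304$ ($b = 316 - 12 = 304$)
$H{\left(G \right)} = G^{3}$
$\left(\left(2439 - b\right) + H{\left(-97 \right)}\right) \left(x{\left(K,169 \right)} + 7821\right) = \left(\left(2439 - 304\right) + \left(-97\right)^{3}\right) \left(-159 + 7821\right) = \left(\left(2439 - 304\right) - 912673\right) 7662 = \left(2135 - 912673\right) 7662 = \left(-910538\right) 7662 = -6976542156$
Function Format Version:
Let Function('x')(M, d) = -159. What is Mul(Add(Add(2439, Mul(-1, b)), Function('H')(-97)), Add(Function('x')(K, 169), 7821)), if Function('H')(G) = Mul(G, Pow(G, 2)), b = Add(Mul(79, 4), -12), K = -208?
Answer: -6976542156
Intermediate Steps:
b = 304 (b = Add(316, -12) = 304)
Function('H')(G) = Pow(G, 3)
Mul(Add(Add(2439, Mul(-1, b)), Function('H')(-97)), Add(Function('x')(K, 169), 7821)) = Mul(Add(Add(2439, Mul(-1, 304)), Pow(-97, 3)), Add(-159, 7821)) = Mul(Add(Add(2439, -304), -912673), 7662) = Mul(Add(2135, -912673), 7662) = Mul(-910538, 7662) = -6976542156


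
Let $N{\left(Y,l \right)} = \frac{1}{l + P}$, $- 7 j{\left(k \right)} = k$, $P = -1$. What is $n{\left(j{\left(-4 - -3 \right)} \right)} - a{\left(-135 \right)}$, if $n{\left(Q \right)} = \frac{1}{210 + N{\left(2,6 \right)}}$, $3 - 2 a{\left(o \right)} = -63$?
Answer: $- \frac{34678}{1051} \approx -32.995$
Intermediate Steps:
$a{\left(o \right)} = 33$ ($a{\left(o \right)} = \frac{3}{2} - - \frac{63}{2} = \frac{3}{2} + \frac{63}{2} = 33$)
$j{\left(k \right)} = - \frac{k}{7}$
$N{\left(Y,l \right)} = \frac{1}{-1 + l}$ ($N{\left(Y,l \right)} = \frac{1}{l - 1} = \frac{1}{-1 + l}$)
$n{\left(Q \right)} = \frac{5}{1051}$ ($n{\left(Q \right)} = \frac{1}{210 + \frac{1}{-1 + 6}} = \frac{1}{210 + \frac{1}{5}} = \frac{1}{\frac{1051}{5}} = \frac{5}{1051}$)
$n{\left(j{\left(-4 - -3 \right)} \right)} - a{\left(-135 \right)} = \frac{5}{1051} - 33 = - \frac{34678}{1051}$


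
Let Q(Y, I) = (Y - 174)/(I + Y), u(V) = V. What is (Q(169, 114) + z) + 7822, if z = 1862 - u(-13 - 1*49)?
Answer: 2758113/283 ≈ 9746.0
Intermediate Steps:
z = 1924 (z = 1862 - (-13 - 1*49) = 1862 - (-13 - 49) = 1862 - 1*(-62) = 1862 + 62 = 1924)
Q(Y, I) = (-174 + Y)/(I + Y)
(Q(169, 114) + z) + 7822 = ((-174 + 169)/(114 + 169) + 1924) + 7822 = (-5/283 + 1924) + 7822 = 544487/283 + 7822 = 2758113/283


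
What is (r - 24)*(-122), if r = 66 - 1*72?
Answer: 3660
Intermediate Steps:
r = -6 (r = 66 - 72 = -6)
(r - 24)*(-122) = (-6 - 24)*(-122) = -30*(-122) = 3660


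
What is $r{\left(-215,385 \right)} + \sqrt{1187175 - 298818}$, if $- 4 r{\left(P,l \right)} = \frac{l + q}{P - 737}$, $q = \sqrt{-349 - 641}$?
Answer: $\frac{55}{544} + \sqrt{888357} + \frac{3 i \sqrt{110}}{3808} \approx 942.63 + 0.0082627 i$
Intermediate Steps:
$q = 3 i \sqrt{110}$ ($q = \sqrt{-990} = 3 i \sqrt{110} \approx 31.464 i$)
$r{\left(P,l \right)} = - \frac{l + 3 i \sqrt{110}}{4 \left(-737 + P\right)}$ ($r{\left(P,l \right)} = - \frac{\left(l + 3 i \sqrt{110}\right) \frac{1}{P - 737}}{4} = - \frac{\left(l + 3 i \sqrt{110}\right) \frac{1}{-737 + P}}{4} = - \frac{\frac{1}{-737 + P} \left(l + 3 i \sqrt{110}\right)}{4} = - \frac{l + 3 i \sqrt{110}}{4 \left(-737 + P\right)}$)
$r{\left(-215,385 \right)} + \sqrt{1187175 - 298818} = \frac{\left(-1\right) 385 - 3 i \sqrt{110}}{4 \left(-737 - 215\right)} + \sqrt{1187175 - 298818} = \frac{-385 - 3 i \sqrt{110}}{4 \left(-952\right)} + \sqrt{888357} = \frac{1}{4} \left(- \frac{1}{952}\right) \left(-385 - 3 i \sqrt{110}\right) + \sqrt{888357} = \left(\frac{55}{544} + \frac{3 i \sqrt{110}}{3808}\right) + \sqrt{888357} = \frac{55}{544} + \sqrt{888357} + \frac{3 i \sqrt{110}}{3808}$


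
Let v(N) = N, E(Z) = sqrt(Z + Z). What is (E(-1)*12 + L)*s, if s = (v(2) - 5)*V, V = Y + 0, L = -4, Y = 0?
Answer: 0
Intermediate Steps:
E(Z) = sqrt(2)*sqrt(Z) (E(Z) = sqrt(2*Z) = sqrt(2)*sqrt(Z))
V = 0 (V = 0 + 0 = 0)
s = 0 (s = (2 - 5)*0 = -3*0 = 0)
(E(-1)*12 + L)*s = ((sqrt(2)*sqrt(-1))*12 - 4)*0 = ((sqrt(2)*I)*12 - 4)*0 = ((I*sqrt(2))*12 - 4)*0 = (12*I*sqrt(2) - 4)*0 = (-4 + 12*I*sqrt(2))*0 = 0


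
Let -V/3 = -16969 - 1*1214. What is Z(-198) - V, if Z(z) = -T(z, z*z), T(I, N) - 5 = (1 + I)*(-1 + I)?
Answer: -93757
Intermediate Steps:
V = 54549 (V = -3*(-16969 - 1*1214) = -3*(-16969 - 1214) = -3*(-18183) = 54549)
T(I, N) = 5 + (1 + I)*(-1 + I)
Z(z) = -4 - z² (Z(z) = -(4 + z²) = -4 - z²)
Z(-198) - V = (-4 - 1*(-198)²) - 1*54549 = (-4 - 1*39204) - 54549 = (-4 - 39204) - 54549 = -39208 - 54549 = -93757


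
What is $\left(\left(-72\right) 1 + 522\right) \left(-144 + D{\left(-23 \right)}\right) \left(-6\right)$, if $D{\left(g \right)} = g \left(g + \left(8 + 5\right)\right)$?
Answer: $-232200$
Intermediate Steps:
$D{\left(g \right)} = g \left(13 + g\right)$ ($D{\left(g \right)} = g \left(g + 13\right) = g \left(13 + g\right)$)
$\left(\left(-72\right) 1 + 522\right) \left(-144 + D{\left(-23 \right)}\right) \left(-6\right) = \left(\left(-72\right) 1 + 522\right) \left(-144 - 23 \left(13 - 23\right)\right) \left(-6\right) = \left(-72 + 522\right) \left(-144 - -230\right) \left(-6\right) = 450 \left(-144 + 230\right) \left(-6\right) = 450 \cdot 86 \left(-6\right) = 38700 \left(-6\right) = -232200$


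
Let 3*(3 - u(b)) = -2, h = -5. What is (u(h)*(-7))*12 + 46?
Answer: -262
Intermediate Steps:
u(b) = 11/3 (u(b) = 3 - ⅓*(-2) = 3 + ⅔ = 11/3)
(u(h)*(-7))*12 + 46 = ((11/3)*(-7))*12 + 46 = -77/3*12 + 46 = -308 + 46 = -262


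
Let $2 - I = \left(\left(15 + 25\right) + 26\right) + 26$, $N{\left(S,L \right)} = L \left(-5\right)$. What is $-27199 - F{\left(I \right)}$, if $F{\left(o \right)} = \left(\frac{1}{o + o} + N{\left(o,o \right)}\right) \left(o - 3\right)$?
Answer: $\frac{879029}{60} \approx 14650.0$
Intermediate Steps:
$N{\left(S,L \right)} = - 5 L$
$I = -90$ ($I = 2 - \left(\left(\left(15 + 25\right) + 26\right) + 26\right) = 2 - \left(\left(40 + 26\right) + 26\right) = 2 - \left(66 + 26\right) = 2 - 92 = -90$)
$F{\left(o \right)} = \left(-3 + o\right) \left(\frac{1}{2 o} - 5 o\right)$ ($F{\left(o \right)} = \left(\frac{1}{o + o} - 5 o\right) \left(o - 3\right) = \left(\frac{1}{2 o} - 5 o\right) \left(o - 3\right) = \left(\frac{1}{2 o} - 5 o\right) \left(-3 + o\right) = \left(-3 + o\right) \left(\frac{1}{2 o} - 5 o\right)$)
$-27199 - F{\left(I \right)} = -27199 - \frac{-3 - 90 \left(1 - 10 \left(-90\right)^{2} + 30 \left(-90\right)\right)}{2 \left(-90\right)} = -27199 - \frac{1}{2} \left(- \frac{1}{90}\right) \left(-3 - 90 \left(1 - 81000 - 2700\right)\right) = -27199 - \frac{1}{2} \left(- \frac{1}{90}\right) \left(-3 - -7532910\right) = -27199 - \frac{1}{2} \left(- \frac{1}{90}\right) \left(-3 + 7532910\right) = -27199 - \frac{1}{2} \left(- \frac{1}{90}\right) 7532907 = -27199 - - \frac{2510969}{60} = -27199 + \frac{2510969}{60} = \frac{879029}{60}$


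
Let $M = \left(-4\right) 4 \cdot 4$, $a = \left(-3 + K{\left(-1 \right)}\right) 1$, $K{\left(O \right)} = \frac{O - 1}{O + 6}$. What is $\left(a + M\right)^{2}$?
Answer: $\frac{113569}{25} \approx 4542.8$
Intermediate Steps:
$K{\left(O \right)} = \frac{-1 + O}{6 + O}$
$a = - \frac{17}{5}$ ($a = \left(-3 + \frac{-1 - 1}{6 - 1}\right) 1 = \left(-3 + \frac{1}{5} \left(-2\right)\right) 1 = \left(-3 - \frac{2}{5}\right) 1 = \left(- \frac{17}{5}\right) 1 = - \frac{17}{5} \approx -3.4$)
$M = -64$ ($M = \left(-16\right) 4 = -64$)
$\left(a + M\right)^{2} = \left(- \frac{17}{5} - 64\right)^{2} = \left(- \frac{337}{5}\right)^{2} = \frac{113569}{25}$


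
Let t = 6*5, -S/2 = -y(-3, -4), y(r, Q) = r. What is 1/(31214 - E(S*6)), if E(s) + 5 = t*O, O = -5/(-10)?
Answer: 1/31204 ≈ 3.2047e-5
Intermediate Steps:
S = -6 (S = -(-2)*(-3) = -2*3 = -6)
O = ½ (O = -5*(-⅒) = ½ ≈ 0.50000)
t = 30
E(s) = 10 (E(s) = -5 + 30*(½) = -5 + 15 = 10)
1/(31214 - E(S*6)) = 1/(31214 - 1*10) = 1/(31214 - 10) = 1/31204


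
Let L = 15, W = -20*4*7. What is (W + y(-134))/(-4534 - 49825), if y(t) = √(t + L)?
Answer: 560/54359 - I*√119/54359 ≈ 0.010302 - 0.00020068*I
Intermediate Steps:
W = -560 (W = -80*7 = -560)
y(t) = √(15 + t) (y(t) = √(t + 15) = √(15 + t))
(W + y(-134))/(-4534 - 49825) = (-560 + √(15 - 134))/(-4534 - 49825) = (-560 + √(-119))/(-54359) = (-560 + I*√119)*(-1/54359) = 560/54359 - I*√119/54359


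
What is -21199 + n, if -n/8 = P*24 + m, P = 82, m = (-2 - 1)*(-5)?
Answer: -37063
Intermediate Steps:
m = 15 (m = -3*(-5) = 15)
n = -15864 (n = -8*(82*24 + 15) = -8*(1968 + 15) = -8*1983 = -15864)
-21199 + n = -21199 - 15864 = -37063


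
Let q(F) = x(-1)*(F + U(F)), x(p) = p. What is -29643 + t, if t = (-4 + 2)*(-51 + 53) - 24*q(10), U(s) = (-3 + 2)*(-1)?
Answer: -29383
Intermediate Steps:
U(s) = 1 (U(s) = -1*(-1) = 1)
q(F) = -1 - F (q(F) = -(F + 1) = -(1 + F) = -1 - F)
t = 260 (t = (-4 + 2)*(-51 + 53) - 24*(-1 - 1*10) = -2*2 - 24*(-1 - 10) = -4 - 24*(-11) = -4 + 264 = 260)
-29643 + t = -29643 + 260 = -29383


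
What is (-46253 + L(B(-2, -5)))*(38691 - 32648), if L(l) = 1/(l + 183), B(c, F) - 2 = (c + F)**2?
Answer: -65404603643/234 ≈ -2.7951e+8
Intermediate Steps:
B(c, F) = 2 + (F + c)**2 (B(c, F) = 2 + (c + F)**2 = 2 + (F + c)**2)
L(l) = 1/(183 + l)
(-46253 + L(B(-2, -5)))*(38691 - 32648) = (-46253 + 1/(183 + (2 + (-5 - 2)**2)))*(38691 - 32648) = (-46253 + 1/(183 + (2 + (-7)**2)))*6043 = (-46253 + 1/(183 + (2 + 49)))*6043 = (-46253 + 1/(183 + 51))*6043 = (-46253 + 1/234)*6043 = -10823201/234*6043 = -65404603643/234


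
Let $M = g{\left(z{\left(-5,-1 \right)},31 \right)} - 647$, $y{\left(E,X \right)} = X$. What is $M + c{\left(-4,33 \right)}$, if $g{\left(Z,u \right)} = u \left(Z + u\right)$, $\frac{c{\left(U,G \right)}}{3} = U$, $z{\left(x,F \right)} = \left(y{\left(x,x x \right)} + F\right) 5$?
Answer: $4022$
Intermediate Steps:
$z{\left(x,F \right)} = 5 F + 5 x^{2}$ ($z{\left(x,F \right)} = \left(x x + F\right) 5 = \left(x^{2} + F\right) 5 = \left(F + x^{2}\right) 5 = 5 F + 5 x^{2}$)
$c{\left(U,G \right)} = 3 U$
$M = 4034$ ($M = 31 \left(\left(5 \left(-1\right) + 5 \left(-5\right)^{2}\right) + 31\right) - 647 = 31 \left(\left(-5 + 5 \cdot 25\right) + 31\right) - 647 = 31 \left(\left(-5 + 125\right) + 31\right) - 647 = 31 \left(120 + 31\right) - 647 = 31 \cdot 151 - 647 = 4681 - 647 = 4034$)
$M + c{\left(-4,33 \right)} = 4034 + 3 \left(-4\right) = 4034 - 12 = 4022$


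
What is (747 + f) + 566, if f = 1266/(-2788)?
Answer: 1829689/1394 ≈ 1312.5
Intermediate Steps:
f = -633/1394 (f = 1266*(-1/2788) = -633/1394 ≈ -0.45409)
(747 + f) + 566 = (747 - 633/1394) + 566 = 1040685/1394 + 566 = 1829689/1394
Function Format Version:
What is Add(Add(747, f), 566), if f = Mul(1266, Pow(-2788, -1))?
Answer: Rational(1829689, 1394) ≈ 1312.5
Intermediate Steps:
f = Rational(-633, 1394) (f = Mul(1266, Rational(-1, 2788)) = Rational(-633, 1394) ≈ -0.45409)
Add(Add(747, f), 566) = Add(Add(747, Rational(-633, 1394)), 566) = Add(Rational(1040685, 1394), 566) = Rational(1829689, 1394)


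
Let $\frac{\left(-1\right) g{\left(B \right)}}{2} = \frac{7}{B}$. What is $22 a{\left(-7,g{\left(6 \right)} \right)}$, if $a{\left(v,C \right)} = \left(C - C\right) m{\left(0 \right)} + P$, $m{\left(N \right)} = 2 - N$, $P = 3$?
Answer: $66$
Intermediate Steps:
$g{\left(B \right)} = - \frac{14}{B}$ ($g{\left(B \right)} = - 2 \frac{7}{B} = - \frac{14}{B}$)
$a{\left(v,C \right)} = 3$ ($a{\left(v,C \right)} = \left(C - C\right) \left(2 - 0\right) + 3 = 0 \left(2 + 0\right) + 3 = 0 \cdot 2 + 3 = 0 + 3 = 3$)
$22 a{\left(-7,g{\left(6 \right)} \right)} = 22 \cdot 3 = 66$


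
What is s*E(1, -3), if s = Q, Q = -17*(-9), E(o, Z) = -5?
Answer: -765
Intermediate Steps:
Q = 153
s = 153
s*E(1, -3) = 153*(-5) = -765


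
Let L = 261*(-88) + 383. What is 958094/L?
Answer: -958094/22585 ≈ -42.422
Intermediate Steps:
L = -22585 (L = -22968 + 383 = -22585)
958094/L = 958094/(-22585) = 958094*(-1/22585) = -958094/22585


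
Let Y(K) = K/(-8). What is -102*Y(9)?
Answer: 459/4 ≈ 114.75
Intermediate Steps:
Y(K) = -K/8 (Y(K) = K*(-⅛) = -K/8)
-102*Y(9) = -(-51)*9/4 = -102*(-9/8) = 459/4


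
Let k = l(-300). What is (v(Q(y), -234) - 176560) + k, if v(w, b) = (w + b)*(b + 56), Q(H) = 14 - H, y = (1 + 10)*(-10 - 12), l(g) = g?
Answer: -180776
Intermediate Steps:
y = -242 (y = 11*(-22) = -242)
k = -300
v(w, b) = (56 + b)*(b + w) (v(w, b) = (b + w)*(56 + b) = (56 + b)*(b + w))
(v(Q(y), -234) - 176560) + k = (((-234)² + 56*(-234) + 56*(14 - 1*(-242)) - 234*(14 - 1*(-242))) - 176560) - 300 = ((54756 - 13104 + 56*(14 + 242) - 234*(14 + 242)) - 176560) - 300 = ((54756 - 13104 + 56*256 - 234*256) - 176560) - 300 = ((54756 - 13104 + 14336 - 59904) - 176560) - 300 = (-3916 - 176560) - 300 = -180476 - 300 = -180776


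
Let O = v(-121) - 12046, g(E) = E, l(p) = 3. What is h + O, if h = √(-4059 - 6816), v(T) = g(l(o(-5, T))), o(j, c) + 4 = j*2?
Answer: -12043 + 5*I*√435 ≈ -12043.0 + 104.28*I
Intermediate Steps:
o(j, c) = -4 + 2*j (o(j, c) = -4 + j*2 = -4 + 2*j)
v(T) = 3
h = 5*I*√435 (h = √(-10875) = 5*I*√435 ≈ 104.28*I)
O = -12043 (O = 3 - 12046 = -12043)
h + O = 5*I*√435 - 12043 = -12043 + 5*I*√435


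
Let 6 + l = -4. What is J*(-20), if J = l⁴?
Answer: -200000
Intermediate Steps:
l = -10 (l = -6 - 4 = -10)
J = 10000 (J = (-10)⁴ = 10000)
J*(-20) = 10000*(-20) = -200000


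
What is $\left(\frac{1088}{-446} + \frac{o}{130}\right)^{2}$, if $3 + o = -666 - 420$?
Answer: $\frac{98324263489}{840420100} \approx 116.99$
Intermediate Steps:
$o = -1089$ ($o = -3 - 1086 = -1089$)
$\left(\frac{1088}{-446} + \frac{o}{130}\right)^{2} = \left(\frac{1088}{-446} - \frac{1089}{130}\right)^{2} = \left(1088 \left(- \frac{1}{446}\right) - \frac{1089}{130}\right)^{2} = \left(- \frac{544}{223} - \frac{1089}{130}\right)^{2} = \left(- \frac{313567}{28990}\right)^{2} = \frac{98324263489}{840420100}$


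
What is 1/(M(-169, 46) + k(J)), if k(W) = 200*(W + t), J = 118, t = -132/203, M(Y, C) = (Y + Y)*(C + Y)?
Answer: 203/13203922 ≈ 1.5374e-5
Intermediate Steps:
M(Y, C) = 2*Y*(C + Y) (M(Y, C) = (2*Y)*(C + Y) = 2*Y*(C + Y))
t = -132/203 (t = -132*1/203 = -132/203 ≈ -0.65025)
k(W) = -26400/203 + 200*W (k(W) = 200*(W - 132/203) = 200*(-132/203 + W) = -26400/203 + 200*W)
1/(M(-169, 46) + k(J)) = 1/(2*(-169)*(46 - 169) + (-26400/203 + 200*118)) = 1/(2*(-169)*(-123) + (-26400/203 + 23600)) = 1/(41574 + 4764400/203) = 1/(13203922/203) = 203/13203922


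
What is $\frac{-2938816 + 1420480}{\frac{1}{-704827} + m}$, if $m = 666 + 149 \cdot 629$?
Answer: $- \frac{5573771916}{346492219} \approx -16.086$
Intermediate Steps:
$m = 94387$ ($m = 666 + 93721 = 94387$)
$\frac{-2938816 + 1420480}{\frac{1}{-704827} + m} = \frac{-2938816 + 1420480}{\frac{1}{-704827} + 94387} = - \frac{1518336}{- \frac{1}{704827} + 94387} = - \frac{1518336}{\frac{66526506048}{704827}} = \left(-1518336\right) \frac{704827}{66526506048} = - \frac{5573771916}{346492219}$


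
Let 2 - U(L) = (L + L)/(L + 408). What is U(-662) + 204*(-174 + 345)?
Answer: 4429860/127 ≈ 34881.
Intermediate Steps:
U(L) = 2 - 2*L/(408 + L) (U(L) = 2 - (L + L)/(L + 408) = 2 - 2*L/(408 + L))
U(-662) + 204*(-174 + 345) = 816/(408 - 662) + 204*(-174 + 345) = 816/(-254) + 204*171 = 816*(-1/254) + 34884 = -408/127 + 34884 = 4429860/127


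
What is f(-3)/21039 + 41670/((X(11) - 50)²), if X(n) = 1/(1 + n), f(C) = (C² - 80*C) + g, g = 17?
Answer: 126339539786/7548814239 ≈ 16.736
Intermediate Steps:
f(C) = 17 + C² - 80*C (f(C) = (C² - 80*C) + 17 = 17 + C² - 80*C)
f(-3)/21039 + 41670/((X(11) - 50)²) = (17 + (-3)² - 80*(-3))/21039 + 41670/((1/(1 + 11) - 50)²) = (17 + 9 + 240)*(1/21039) + 41670/((1/12 - 50)²) = 266*(1/21039) + 41670/((1/12 - 50)²) = 266/21039 + 41670/((-599/12)²) = 266/21039 + 41670/(358801/144) = 266/21039 + 41670*(144/358801) = 266/21039 + 6000480/358801 = 126339539786/7548814239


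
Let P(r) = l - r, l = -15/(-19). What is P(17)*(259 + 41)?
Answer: -92400/19 ≈ -4863.2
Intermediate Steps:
l = 15/19 (l = -15*(-1/19) = 15/19 ≈ 0.78947)
P(r) = 15/19 - r
P(17)*(259 + 41) = (15/19 - 1*17)*(259 + 41) = (15/19 - 17)*300 = -308/19*300 = -92400/19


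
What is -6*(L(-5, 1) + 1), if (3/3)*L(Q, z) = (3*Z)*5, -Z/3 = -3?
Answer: -816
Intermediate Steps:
Z = 9 (Z = -3*(-3) = 9)
L(Q, z) = 135 (L(Q, z) = (3*9)*5 = 27*5 = 135)
-6*(L(-5, 1) + 1) = -6*(135 + 1) = -6*136 = -816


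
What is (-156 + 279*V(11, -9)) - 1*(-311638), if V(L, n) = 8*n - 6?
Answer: 289720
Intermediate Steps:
V(L, n) = -6 + 8*n
(-156 + 279*V(11, -9)) - 1*(-311638) = (-156 + 279*(-6 + 8*(-9))) - 1*(-311638) = (-156 + 279*(-6 - 72)) + 311638 = (-156 + 279*(-78)) + 311638 = (-156 - 21762) + 311638 = -21918 + 311638 = 289720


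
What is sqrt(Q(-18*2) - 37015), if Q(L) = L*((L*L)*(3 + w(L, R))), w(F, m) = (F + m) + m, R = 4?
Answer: sqrt(1129385) ≈ 1062.7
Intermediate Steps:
w(F, m) = F + 2*m
Q(L) = L**3*(11 + L) (Q(L) = L*((L*L)*(3 + (L + 2*4))) = L*(L**2*(3 + (L + 8))) = L*(L**2*(3 + (8 + L))) = L*(L**2*(11 + L)) = L**3*(11 + L))
sqrt(Q(-18*2) - 37015) = sqrt((-18*2)**3*(11 - 18*2) - 37015) = sqrt((-36)**3*(11 - 36) - 37015) = sqrt(-46656*(-25) - 37015) = sqrt(1166400 - 37015) = sqrt(1129385)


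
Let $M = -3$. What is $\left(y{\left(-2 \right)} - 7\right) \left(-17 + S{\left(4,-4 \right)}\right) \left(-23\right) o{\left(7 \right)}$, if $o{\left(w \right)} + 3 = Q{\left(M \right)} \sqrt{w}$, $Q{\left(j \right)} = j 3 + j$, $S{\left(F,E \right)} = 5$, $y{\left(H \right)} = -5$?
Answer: $9936 + 39744 \sqrt{7} \approx 1.1509 \cdot 10^{5}$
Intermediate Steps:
$Q{\left(j \right)} = 4 j$ ($Q{\left(j \right)} = 3 j + j = 4 j$)
$o{\left(w \right)} = -3 - 12 \sqrt{w}$ ($o{\left(w \right)} = -3 + 4 \left(-3\right) \sqrt{w} = -3 - 12 \sqrt{w}$)
$\left(y{\left(-2 \right)} - 7\right) \left(-17 + S{\left(4,-4 \right)}\right) \left(-23\right) o{\left(7 \right)} = \left(-5 - 7\right) \left(-17 + 5\right) \left(-23\right) \left(-3 - 12 \sqrt{7}\right) = \left(-12\right) \left(-12\right) \left(-23\right) \left(-3 - 12 \sqrt{7}\right) = 144 \left(-23\right) \left(-3 - 12 \sqrt{7}\right) = - 3312 \left(-3 - 12 \sqrt{7}\right) = 9936 + 39744 \sqrt{7}$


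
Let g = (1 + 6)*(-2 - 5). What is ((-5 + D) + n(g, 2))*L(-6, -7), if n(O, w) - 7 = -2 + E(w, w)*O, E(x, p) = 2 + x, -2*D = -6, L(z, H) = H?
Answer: 1351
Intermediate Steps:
g = -49 (g = 7*(-7) = -49)
D = 3 (D = -½*(-6) = 3)
n(O, w) = 5 + O*(2 + w) (n(O, w) = 7 + (-2 + (2 + w)*O) = 7 + (-2 + O*(2 + w)) = 5 + O*(2 + w))
((-5 + D) + n(g, 2))*L(-6, -7) = ((-5 + 3) + (5 - 49*(2 + 2)))*(-7) = (-2 + (5 - 49*4))*(-7) = (-2 + (5 - 196))*(-7) = (-2 - 191)*(-7) = -193*(-7) = 1351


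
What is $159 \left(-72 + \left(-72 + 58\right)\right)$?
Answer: $-13674$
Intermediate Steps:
$159 \left(-72 + \left(-72 + 58\right)\right) = 159 \left(-72 - 14\right) = 159 \left(-86\right) = -13674$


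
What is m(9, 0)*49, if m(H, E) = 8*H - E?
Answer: 3528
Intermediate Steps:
m(H, E) = -E + 8*H
m(9, 0)*49 = (-1*0 + 8*9)*49 = (0 + 72)*49 = 72*49 = 3528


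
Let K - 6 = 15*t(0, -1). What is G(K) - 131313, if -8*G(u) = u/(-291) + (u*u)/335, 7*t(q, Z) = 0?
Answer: -17068065151/129980 ≈ -1.3131e+5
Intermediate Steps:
t(q, Z) = 0 (t(q, Z) = (⅐)*0 = 0)
K = 6 (K = 6 + 15*0 = 6 + 0 = 6)
G(u) = -u²/2680 + u/2328 (G(u) = -(u/(-291) + (u*u)/335)/8 = -(u*(-1/291) + u²*(1/335))/8 = -(-u/291 + u²/335)/8 = -u²/2680 + u/2328)
G(K) - 131313 = (1/779880)*6*(335 - 291*6) - 131313 = (1/779880)*6*(335 - 1746) - 131313 = (1/779880)*6*(-1411) - 131313 = -1411/129980 - 131313 = -17068065151/129980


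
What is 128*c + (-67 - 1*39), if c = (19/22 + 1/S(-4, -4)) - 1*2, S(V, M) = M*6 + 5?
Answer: -53962/209 ≈ -258.19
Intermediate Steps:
S(V, M) = 5 + 6*M (S(V, M) = 6*M + 5 = 5 + 6*M)
c = -497/418 (c = (19/22 + 1/(5 + 6*(-4))) - 1*2 = (19*(1/22) + 1/(5 - 24)) - 2 = (19/22 + 1/(-19)) - 2 = (19/22 + 1*(-1/19)) - 2 = (19/22 - 1/19) - 2 = 339/418 - 2 = -497/418 ≈ -1.1890)
128*c + (-67 - 1*39) = 128*(-497/418) + (-67 - 1*39) = -31808/209 + (-67 - 39) = -31808/209 - 106 = -53962/209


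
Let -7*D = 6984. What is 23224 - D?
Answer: 169552/7 ≈ 24222.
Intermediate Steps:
D = -6984/7 (D = -1/7*6984 = -6984/7 ≈ -997.71)
23224 - D = 23224 - 1*(-6984/7) = 23224 + 6984/7 = 169552/7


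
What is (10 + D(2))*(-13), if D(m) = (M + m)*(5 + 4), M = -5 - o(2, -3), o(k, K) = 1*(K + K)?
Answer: -481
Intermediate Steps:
o(k, K) = 2*K (o(k, K) = 1*(2*K) = 2*K)
M = 1 (M = -5 - 2*(-3) = -5 - 1*(-6) = -5 + 6 = 1)
D(m) = 9 + 9*m (D(m) = (1 + m)*(5 + 4) = (1 + m)*9 = 9 + 9*m)
(10 + D(2))*(-13) = (10 + (9 + 9*2))*(-13) = (10 + (9 + 18))*(-13) = (10 + 27)*(-13) = 37*(-13) = -481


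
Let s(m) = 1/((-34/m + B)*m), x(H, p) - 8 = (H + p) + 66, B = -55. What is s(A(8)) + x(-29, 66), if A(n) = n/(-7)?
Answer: 22429/202 ≈ 111.03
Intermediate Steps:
x(H, p) = 74 + H + p (x(H, p) = 8 + ((H + p) + 66) = 8 + (66 + H + p) = 74 + H + p)
A(n) = -n/7 (A(n) = n*(-1/7) = -n/7)
s(m) = 1/(m*(-55 - 34/m)) (s(m) = 1/((-34/m - 55)*m) = 1/((-55 - 34/m)*m) = 1/(m*(-55 - 34/m)))
s(A(8)) + x(-29, 66) = -1/(34 + 55*(-1/7*8)) + (74 - 29 + 66) = -1/(34 + 55*(-8/7)) + 111 = -1/(34 - 440/7) + 111 = -1/(-202/7) + 111 = -1*(-7/202) + 111 = 7/202 + 111 = 22429/202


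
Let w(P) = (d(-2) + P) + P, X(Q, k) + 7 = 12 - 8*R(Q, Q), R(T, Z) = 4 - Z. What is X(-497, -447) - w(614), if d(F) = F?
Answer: -5229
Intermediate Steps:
X(Q, k) = -27 + 8*Q (X(Q, k) = -7 + (12 - 8*(4 - Q)) = -7 + (12 + (-32 + 8*Q)) = -7 + (-20 + 8*Q) = -27 + 8*Q)
w(P) = -2 + 2*P (w(P) = (-2 + P) + P = -2 + 2*P)
X(-497, -447) - w(614) = (-27 + 8*(-497)) - (-2 + 2*614) = (-27 - 3976) - (-2 + 1228) = -4003 - 1*1226 = -4003 - 1226 = -5229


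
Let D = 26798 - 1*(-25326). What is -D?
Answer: -52124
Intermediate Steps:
D = 52124 (D = 26798 + 25326 = 52124)
-D = -1*52124 = -52124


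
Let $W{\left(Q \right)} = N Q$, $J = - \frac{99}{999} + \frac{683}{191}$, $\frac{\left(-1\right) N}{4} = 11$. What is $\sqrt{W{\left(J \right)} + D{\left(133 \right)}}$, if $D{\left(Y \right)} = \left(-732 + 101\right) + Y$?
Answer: $\frac{i \sqrt{292604032626}}{21201} \approx 25.514 i$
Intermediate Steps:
$N = -44$ ($N = \left(-4\right) 11 = -44$)
$D{\left(Y \right)} = -631 + Y$
$J = \frac{73712}{21201}$ ($J = \left(-99\right) \frac{1}{999} + 683 \cdot \frac{1}{191} = - \frac{11}{111} + \frac{683}{191} = \frac{73712}{21201} \approx 3.4768$)
$W{\left(Q \right)} = - 44 Q$
$\sqrt{W{\left(J \right)} + D{\left(133 \right)}} = \sqrt{\left(-44\right) \frac{73712}{21201} + \left(-631 + 133\right)} = \sqrt{- \frac{3243328}{21201} - 498} = \sqrt{- \frac{13801426}{21201}} = \frac{i \sqrt{292604032626}}{21201}$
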